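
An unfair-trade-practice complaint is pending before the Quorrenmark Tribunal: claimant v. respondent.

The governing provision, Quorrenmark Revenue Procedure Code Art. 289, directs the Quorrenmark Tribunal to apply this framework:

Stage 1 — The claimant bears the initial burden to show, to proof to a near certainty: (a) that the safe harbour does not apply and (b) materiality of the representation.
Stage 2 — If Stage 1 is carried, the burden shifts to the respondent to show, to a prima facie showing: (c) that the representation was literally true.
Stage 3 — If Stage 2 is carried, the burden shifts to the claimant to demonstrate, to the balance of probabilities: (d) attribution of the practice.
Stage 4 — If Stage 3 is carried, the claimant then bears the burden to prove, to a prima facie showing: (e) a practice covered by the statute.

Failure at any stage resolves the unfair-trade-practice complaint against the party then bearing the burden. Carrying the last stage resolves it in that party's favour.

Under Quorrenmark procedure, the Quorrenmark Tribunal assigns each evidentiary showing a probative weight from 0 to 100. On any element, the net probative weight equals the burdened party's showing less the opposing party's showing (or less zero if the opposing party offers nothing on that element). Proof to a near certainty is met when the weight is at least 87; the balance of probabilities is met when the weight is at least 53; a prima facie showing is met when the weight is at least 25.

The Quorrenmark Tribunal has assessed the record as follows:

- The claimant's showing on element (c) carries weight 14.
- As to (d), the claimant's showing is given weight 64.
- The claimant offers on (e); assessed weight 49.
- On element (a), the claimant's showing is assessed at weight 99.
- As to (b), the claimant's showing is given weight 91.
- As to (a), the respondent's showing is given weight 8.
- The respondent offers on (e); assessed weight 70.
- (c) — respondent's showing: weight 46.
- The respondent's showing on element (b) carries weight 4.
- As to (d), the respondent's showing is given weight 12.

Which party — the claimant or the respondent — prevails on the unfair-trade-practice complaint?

Stage 1 (claimant, proof to a near certainty, weight is at least 87): (a) net 99−8=91 ≥ 87 — meets; (b) net 91−4=87 ≥ 87 — meets.
  Stage 1 is satisfied; the onus moves to the respondent.
Stage 2 (respondent, a prima facie showing, weight is at least 25): (c) net 46−14=32 ≥ 25 — meets.
  Stage 2 carried; the burden shifts to the claimant.
Stage 3 (claimant, the balance of probabilities, weight is at least 53): (d) net 64−12=52 < 53 — fails.
  Not every element is met, so the claimant fails to carry Stage 3.
So the respondent prevails.

respondent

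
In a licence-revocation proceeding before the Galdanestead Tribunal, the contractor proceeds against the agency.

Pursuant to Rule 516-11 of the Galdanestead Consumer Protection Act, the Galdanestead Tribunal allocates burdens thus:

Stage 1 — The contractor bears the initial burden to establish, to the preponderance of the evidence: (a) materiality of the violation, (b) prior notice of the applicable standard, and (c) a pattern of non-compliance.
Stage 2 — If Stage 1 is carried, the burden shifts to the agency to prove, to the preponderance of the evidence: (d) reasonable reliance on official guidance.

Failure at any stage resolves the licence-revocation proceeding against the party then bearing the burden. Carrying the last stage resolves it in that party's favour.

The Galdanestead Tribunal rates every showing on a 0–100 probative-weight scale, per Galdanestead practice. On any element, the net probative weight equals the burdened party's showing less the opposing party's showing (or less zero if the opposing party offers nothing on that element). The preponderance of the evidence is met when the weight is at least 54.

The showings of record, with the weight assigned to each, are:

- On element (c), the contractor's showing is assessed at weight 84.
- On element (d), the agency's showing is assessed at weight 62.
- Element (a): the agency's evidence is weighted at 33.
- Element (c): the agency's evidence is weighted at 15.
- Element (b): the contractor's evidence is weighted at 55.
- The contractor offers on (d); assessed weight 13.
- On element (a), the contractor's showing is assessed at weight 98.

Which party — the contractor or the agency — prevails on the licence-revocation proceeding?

Stage 1 — burden on contractor; standard: the preponderance of the evidence (weight is at least 54).
    (a): 98 − 33 = 65 ≥ 54 [met]
    (b): 55 ≥ 54 [met]
    (c): 84 − 15 = 69 ≥ 54 [met]
  Stage 1 carried; the burden shifts to the agency.
Stage 2 — burden on agency; standard: the preponderance of the evidence (weight is at least 54).
    (d): 62 − 13 = 49 < 54 [not met]
  Stage 2 not carried; the agency fails its burden.
So the contractor prevails.

contractor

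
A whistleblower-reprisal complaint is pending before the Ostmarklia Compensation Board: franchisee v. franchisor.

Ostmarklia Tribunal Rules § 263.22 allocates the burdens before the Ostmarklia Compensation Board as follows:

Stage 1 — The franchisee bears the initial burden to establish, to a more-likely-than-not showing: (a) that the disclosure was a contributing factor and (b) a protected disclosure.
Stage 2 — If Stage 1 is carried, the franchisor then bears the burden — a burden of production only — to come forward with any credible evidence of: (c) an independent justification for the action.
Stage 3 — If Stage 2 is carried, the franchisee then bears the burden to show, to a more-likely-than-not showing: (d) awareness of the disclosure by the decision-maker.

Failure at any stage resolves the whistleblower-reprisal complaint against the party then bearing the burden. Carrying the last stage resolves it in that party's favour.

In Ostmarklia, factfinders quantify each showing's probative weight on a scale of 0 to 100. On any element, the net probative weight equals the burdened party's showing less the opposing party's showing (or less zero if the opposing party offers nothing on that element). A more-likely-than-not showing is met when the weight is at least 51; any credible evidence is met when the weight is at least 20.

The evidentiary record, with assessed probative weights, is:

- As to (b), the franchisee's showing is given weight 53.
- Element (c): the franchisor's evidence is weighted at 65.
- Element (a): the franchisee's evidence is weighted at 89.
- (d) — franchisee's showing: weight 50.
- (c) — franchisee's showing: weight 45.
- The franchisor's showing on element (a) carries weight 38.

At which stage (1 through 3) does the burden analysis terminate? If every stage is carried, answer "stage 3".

stage 3

At Stage 1 the franchisee must meet a more-likely-than-not showing (weight is at least 51): on (a) the weight is 89 less the opposing 38 gives net 51, ≥ 51, so (a) meets the standard; on (b) the weight is 53, which does reach 51, so (b) meets the standard.
  Stage 1 carried; the burden shifts to the franchisor.
At Stage 2 the franchisor must meet any credible evidence (weight is at least 20): on (c) the weight is 65 less the opposing 45 gives net 20, ≥ 20, so (c) meets the standard.
  The franchisor carries Stage 2; the franchisee now bears the burden.
At Stage 3 the franchisee must meet a more-likely-than-not showing (weight is at least 51): on (d) the weight is 50, < 51, so (d) does not meet the standard.
  Stage 3 not carried; the franchisee fails its burden.
The analysis ends at Stage 3; the franchisor prevails.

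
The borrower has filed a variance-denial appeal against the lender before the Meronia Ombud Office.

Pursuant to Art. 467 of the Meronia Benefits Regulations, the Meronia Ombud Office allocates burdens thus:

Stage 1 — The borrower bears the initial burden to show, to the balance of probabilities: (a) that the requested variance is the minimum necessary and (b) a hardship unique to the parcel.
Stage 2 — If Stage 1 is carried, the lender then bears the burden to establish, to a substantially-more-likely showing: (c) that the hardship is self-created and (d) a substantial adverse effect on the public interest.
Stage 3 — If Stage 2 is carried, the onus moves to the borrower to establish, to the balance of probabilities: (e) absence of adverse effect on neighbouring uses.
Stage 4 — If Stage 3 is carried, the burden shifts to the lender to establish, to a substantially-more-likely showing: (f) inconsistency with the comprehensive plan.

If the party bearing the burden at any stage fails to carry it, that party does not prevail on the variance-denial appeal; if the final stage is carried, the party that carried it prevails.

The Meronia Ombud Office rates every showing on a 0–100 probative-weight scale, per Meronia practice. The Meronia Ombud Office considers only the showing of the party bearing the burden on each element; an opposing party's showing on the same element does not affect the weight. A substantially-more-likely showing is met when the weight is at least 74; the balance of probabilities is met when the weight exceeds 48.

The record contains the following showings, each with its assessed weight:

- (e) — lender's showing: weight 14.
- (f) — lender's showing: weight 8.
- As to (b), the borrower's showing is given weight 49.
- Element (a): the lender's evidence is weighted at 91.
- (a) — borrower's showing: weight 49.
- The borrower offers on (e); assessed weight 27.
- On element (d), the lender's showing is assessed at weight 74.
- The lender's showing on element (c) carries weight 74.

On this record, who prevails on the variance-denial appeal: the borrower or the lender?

lender

Stage 1 — burden on borrower; standard: the balance of probabilities (weight exceeds 48).
    (a): 49 (lender's 91 disregarded) > 48 [met]
    (b): 49 > 48 [met]
  The borrower carries Stage 1; the lender now bears the burden.
Stage 2 — burden on lender; standard: a substantially-more-likely showing (weight is at least 74).
    (c): 74 ≥ 74 [met]
    (d): 74 ≥ 74 [met]
  Stage 2 carried; the burden shifts to the borrower.
Stage 3 — burden on borrower; standard: the balance of probabilities (weight exceeds 48).
    (e): 27 (lender's 14 disregarded) ≤ 48 [not met]
  Stage 3 not carried; the borrower fails its burden.
The analysis ends at Stage 3; the lender prevails.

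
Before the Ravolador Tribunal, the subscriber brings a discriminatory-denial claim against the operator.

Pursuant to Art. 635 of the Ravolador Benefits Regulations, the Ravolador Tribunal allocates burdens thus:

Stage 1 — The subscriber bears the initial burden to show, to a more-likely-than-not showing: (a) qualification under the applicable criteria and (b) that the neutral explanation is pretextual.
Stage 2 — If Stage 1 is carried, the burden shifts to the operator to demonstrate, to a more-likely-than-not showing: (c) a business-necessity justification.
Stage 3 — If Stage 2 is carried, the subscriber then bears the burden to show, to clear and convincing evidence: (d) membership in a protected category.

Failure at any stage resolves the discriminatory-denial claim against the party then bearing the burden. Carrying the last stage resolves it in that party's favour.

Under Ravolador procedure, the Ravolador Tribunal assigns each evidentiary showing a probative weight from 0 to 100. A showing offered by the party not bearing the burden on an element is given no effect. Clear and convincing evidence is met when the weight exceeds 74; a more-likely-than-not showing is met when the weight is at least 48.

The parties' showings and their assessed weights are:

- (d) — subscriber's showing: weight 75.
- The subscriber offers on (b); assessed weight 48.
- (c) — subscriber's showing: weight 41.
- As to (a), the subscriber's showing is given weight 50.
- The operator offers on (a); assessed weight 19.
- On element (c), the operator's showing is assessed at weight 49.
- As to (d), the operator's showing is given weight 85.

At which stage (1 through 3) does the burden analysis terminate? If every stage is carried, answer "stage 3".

stage 3

At Stage 1 the subscriber must meet a more-likely-than-not showing (weight is at least 48): on (a) the weight is 50 (the operator's 19 is given no effect), ≥ 48, so (a) meets the standard; on (b) the weight is 48, ≥ 48, so (b) meets the standard.
  The subscriber carries Stage 1; the operator now bears the burden.
At Stage 2 the operator must meet a more-likely-than-not showing (weight is at least 48): on (c) the weight is 49 (the subscriber's 41 is given no effect), which does reach 48, so (c) meets the standard.
  Stage 2 is satisfied; the onus moves to the subscriber.
At Stage 3 the subscriber must meet clear and convincing evidence (weight exceeds 74): on (d) the weight is 75 (the operator's 85 is given no effect), which does exceed 74, so (d) meets the standard.
  The subscriber carries the last stage.
Every stage carried; the subscriber prevails.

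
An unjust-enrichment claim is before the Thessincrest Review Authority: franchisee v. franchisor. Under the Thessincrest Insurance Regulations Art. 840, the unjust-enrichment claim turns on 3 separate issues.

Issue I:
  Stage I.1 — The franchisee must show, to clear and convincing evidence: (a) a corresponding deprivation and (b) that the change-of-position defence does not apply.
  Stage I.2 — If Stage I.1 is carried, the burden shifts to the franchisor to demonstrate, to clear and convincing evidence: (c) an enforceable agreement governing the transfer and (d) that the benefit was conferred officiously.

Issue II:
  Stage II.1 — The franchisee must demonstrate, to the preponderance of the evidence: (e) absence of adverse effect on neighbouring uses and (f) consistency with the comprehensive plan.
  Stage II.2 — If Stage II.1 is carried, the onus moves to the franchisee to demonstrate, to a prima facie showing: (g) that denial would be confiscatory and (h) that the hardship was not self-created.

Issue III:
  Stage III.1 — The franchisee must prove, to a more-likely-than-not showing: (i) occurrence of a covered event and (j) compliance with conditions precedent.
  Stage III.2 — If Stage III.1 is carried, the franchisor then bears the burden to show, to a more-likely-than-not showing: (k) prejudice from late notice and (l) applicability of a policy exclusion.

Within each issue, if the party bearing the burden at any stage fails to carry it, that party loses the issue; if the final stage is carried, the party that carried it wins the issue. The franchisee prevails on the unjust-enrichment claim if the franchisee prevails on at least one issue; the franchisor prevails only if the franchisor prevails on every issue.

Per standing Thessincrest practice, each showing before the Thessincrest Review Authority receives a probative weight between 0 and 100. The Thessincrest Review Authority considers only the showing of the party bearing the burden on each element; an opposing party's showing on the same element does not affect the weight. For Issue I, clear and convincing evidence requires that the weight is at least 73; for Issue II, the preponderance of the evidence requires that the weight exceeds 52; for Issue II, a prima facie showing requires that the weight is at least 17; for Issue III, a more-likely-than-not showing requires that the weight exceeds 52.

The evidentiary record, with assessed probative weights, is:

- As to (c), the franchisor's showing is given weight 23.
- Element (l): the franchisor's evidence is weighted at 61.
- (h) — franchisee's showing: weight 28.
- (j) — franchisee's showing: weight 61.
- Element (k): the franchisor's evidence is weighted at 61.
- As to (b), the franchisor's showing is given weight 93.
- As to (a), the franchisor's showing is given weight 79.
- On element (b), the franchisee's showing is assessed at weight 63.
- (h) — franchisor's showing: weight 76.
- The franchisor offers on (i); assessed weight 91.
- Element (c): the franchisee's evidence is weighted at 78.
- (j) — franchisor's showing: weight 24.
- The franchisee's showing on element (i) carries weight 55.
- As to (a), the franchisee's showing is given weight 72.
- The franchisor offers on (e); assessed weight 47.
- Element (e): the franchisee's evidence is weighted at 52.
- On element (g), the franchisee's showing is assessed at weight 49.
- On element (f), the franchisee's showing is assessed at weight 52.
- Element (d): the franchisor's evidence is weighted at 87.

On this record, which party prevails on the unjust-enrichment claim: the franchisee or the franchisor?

franchisor

— Issue I —
Stage I.1 — burden on franchisee; standard: clear and convincing evidence (weight is at least 73).
    (a): 72 (franchisor's 79 disregarded) < 73 [not met]
    (b): 63 (franchisor's 93 disregarded) < 73 [not met]
  Not every element is met, so the franchisee fails to carry Stage I.1.
So the franchisor prevails on this issue.
— Issue II —
At Stage II.1 the franchisee must meet the preponderance of the evidence (weight exceeds 52): on (e) the weight is 52 (the franchisor's 47 is given no effect), which does not exceed 52, so (e) does not meet the standard; on (f) the weight is 52, which does not exceed 52, so (f) does not meet the standard.
  The franchisee does not carry Stage II.1.
The analysis ends at Stage II.1; the franchisor prevails on this issue.
— Issue III —
At Stage III.1 the franchisee must meet a more-likely-than-not showing (weight exceeds 52): on (i) the weight is 55 (the franchisor's 91 is given no effect), which does exceed 52, so (i) meets the standard; on (j) the weight is 61 (the franchisor's 24 is given no effect), > 52, so (j) meets the standard.
  Stage III.1 carried; the burden shifts to the franchisor.
At Stage III.2 the franchisor must meet a more-likely-than-not showing (weight exceeds 52): on (k) the weight is 61, > 52, so (k) meets the standard; on (l) the weight is 61, > 52, so (l) meets the standard.
  The franchisor carries the last stage.
Every stage carried; the franchisor prevails on this issue.
Per-issue: Issue I → franchisor; Issue II → franchisor; Issue III → franchisor. The franchisee must prevail on at least one issue; overall, the franchisor prevails.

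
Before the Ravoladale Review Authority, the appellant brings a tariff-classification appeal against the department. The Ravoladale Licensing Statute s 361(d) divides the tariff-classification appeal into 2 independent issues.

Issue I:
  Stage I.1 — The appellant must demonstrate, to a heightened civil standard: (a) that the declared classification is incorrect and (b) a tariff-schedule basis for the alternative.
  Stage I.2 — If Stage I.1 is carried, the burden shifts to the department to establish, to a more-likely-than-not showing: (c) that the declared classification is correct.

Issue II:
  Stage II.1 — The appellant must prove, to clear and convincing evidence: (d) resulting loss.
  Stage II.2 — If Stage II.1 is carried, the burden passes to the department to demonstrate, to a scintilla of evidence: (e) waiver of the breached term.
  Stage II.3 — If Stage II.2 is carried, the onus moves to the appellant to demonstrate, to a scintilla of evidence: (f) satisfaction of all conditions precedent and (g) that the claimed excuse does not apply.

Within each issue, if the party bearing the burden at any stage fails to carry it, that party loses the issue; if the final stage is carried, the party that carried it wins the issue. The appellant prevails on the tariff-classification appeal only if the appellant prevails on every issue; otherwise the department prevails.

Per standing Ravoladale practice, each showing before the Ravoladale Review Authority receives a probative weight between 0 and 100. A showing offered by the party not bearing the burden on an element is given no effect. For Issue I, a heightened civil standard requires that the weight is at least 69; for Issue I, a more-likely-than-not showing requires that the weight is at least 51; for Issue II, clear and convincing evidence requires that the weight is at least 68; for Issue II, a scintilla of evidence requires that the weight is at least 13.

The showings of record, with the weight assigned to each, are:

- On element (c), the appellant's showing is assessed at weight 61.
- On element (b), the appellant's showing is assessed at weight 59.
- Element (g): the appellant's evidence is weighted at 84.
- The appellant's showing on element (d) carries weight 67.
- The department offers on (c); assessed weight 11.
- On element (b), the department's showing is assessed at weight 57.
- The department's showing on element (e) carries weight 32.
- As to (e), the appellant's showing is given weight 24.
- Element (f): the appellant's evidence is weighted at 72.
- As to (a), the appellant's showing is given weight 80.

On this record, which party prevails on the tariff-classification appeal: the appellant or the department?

— Issue I —
At Stage I.1 the appellant must meet a heightened civil standard (weight is at least 69): on (a) the weight is 80, which does reach 69, so (a) meets the standard; on (b) the weight is 59 (the department's 57 is given no effect), which does not reach 69, so (b) does not meet the standard.
  Not every element is met, so the appellant fails to carry Stage I.1.
The analysis ends at Stage I.1; the department prevails on this issue.
— Issue II —
Stage II.1 (appellant, clear and convincing evidence, weight is at least 68): (d) 67 < 68 — fails.
  Stage II.1 not carried; the appellant fails its burden.
So the department prevails on this issue.
Per-issue: Issue I → department; Issue II → department. The appellant must prevail on every issue; overall, the department prevails.

department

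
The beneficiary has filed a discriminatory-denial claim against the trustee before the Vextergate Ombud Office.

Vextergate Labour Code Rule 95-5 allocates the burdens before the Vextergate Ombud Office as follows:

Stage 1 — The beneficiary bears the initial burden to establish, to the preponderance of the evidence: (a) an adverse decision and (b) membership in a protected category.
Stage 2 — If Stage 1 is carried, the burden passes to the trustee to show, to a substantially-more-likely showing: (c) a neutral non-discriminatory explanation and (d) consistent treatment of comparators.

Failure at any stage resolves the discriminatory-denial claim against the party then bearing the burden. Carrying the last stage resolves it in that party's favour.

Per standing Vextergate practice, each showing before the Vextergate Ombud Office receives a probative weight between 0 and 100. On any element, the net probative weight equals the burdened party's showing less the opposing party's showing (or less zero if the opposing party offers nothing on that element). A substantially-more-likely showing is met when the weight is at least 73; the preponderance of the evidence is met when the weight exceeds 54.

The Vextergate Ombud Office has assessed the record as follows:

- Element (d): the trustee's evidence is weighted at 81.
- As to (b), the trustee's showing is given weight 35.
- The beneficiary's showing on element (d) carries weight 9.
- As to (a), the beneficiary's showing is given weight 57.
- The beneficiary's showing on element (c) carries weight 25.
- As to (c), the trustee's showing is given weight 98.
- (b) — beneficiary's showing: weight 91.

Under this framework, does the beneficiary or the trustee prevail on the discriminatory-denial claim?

beneficiary

At Stage 1 the beneficiary must meet the preponderance of the evidence (weight exceeds 54): on (a) the weight is 57, which does exceed 54, so (a) meets the standard; on (b) the weight is 91 less the opposing 35 gives net 56, which does exceed 54, so (b) meets the standard.
  The beneficiary carries Stage 1; the trustee now bears the burden.
At Stage 2 the trustee must meet a substantially-more-likely showing (weight is at least 73): on (c) the weight is 98 less the opposing 25 gives net 73, which does reach 73, so (c) meets the standard; on (d) the weight is 81 less the opposing 9 gives net 72, which does not reach 73, so (d) does not meet the standard.
  The trustee does not carry Stage 2.
The beneficiary prevails.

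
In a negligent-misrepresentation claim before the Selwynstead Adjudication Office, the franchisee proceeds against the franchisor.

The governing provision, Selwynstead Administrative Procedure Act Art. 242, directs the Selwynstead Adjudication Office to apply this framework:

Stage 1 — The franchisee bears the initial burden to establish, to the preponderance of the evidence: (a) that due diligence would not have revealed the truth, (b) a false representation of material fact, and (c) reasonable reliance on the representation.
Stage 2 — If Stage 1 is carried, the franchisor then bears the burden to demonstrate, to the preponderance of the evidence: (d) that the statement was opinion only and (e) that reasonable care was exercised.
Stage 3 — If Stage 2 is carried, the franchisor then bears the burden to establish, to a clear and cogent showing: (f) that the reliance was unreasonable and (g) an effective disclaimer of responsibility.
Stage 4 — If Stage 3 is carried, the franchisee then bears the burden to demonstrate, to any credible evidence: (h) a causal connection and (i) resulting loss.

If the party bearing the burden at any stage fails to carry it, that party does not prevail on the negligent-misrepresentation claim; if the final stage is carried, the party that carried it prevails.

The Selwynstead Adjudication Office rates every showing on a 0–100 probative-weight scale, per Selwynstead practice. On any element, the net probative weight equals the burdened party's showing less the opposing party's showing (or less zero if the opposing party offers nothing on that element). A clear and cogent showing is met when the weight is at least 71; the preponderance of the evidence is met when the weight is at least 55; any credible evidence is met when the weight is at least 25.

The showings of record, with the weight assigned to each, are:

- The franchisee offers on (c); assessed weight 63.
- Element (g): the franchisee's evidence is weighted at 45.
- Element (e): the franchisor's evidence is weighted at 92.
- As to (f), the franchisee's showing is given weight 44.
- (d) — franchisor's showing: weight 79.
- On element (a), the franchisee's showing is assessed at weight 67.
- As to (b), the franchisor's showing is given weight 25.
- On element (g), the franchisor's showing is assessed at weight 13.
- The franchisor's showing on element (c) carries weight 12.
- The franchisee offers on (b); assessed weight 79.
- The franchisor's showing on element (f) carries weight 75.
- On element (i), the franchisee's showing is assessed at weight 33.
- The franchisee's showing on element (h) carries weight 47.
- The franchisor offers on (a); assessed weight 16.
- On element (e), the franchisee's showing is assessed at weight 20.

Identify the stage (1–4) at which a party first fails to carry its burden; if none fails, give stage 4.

stage 1

At Stage 1 the franchisee must meet the preponderance of the evidence (weight is at least 55): on (a) the weight is 67 less the opposing 16 gives net 51, which does not reach 55, so (a) does not meet the standard; on (b) the weight is 79 less the opposing 25 gives net 54, which does not reach 55, so (b) does not meet the standard; on (c) the weight is 63 less the opposing 12 gives net 51, < 55, so (c) does not meet the standard.
  Stage 1 not carried; the franchisee fails its burden.
The franchisor prevails.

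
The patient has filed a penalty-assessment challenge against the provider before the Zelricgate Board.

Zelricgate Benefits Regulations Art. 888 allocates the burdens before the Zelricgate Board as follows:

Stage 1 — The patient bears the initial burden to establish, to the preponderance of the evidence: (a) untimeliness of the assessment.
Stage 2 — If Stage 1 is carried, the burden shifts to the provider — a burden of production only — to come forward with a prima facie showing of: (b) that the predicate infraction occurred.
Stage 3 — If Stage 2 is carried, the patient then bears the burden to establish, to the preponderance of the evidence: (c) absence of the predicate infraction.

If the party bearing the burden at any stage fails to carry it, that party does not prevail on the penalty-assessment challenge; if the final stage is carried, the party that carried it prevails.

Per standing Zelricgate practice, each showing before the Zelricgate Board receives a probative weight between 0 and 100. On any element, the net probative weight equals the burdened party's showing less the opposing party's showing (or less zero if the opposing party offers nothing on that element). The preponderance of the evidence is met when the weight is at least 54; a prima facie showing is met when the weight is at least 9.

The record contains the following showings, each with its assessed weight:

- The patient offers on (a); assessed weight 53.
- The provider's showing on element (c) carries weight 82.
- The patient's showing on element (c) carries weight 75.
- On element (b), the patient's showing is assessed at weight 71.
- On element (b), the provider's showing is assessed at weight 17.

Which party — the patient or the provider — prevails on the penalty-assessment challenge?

provider

At Stage 1 the patient must meet the preponderance of the evidence (weight is at least 54): on (a) the weight is 53, which does not reach 54, so (a) does not meet the standard.
  The patient does not carry Stage 1.
So the provider prevails.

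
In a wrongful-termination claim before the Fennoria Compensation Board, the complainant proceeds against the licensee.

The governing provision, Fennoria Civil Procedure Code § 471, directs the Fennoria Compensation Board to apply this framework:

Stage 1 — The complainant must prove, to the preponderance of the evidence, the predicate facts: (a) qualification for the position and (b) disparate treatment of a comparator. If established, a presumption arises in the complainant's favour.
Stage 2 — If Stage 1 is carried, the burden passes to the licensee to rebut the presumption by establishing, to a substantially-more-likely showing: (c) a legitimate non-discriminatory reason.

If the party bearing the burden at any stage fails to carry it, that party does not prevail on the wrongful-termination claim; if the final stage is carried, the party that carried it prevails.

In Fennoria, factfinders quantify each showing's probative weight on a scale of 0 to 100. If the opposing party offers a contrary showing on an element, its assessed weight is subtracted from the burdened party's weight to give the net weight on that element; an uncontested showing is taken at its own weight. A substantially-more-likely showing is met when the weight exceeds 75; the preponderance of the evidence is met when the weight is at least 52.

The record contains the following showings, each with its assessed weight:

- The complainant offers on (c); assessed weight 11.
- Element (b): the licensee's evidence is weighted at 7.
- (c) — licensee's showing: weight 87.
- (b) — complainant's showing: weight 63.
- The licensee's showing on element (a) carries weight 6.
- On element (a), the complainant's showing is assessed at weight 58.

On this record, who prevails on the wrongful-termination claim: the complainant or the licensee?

Stage 1 (complainant, the preponderance of the evidence, weight is at least 52): (a) net 58−6=52 ≥ 52 — meets; (b) net 63−7=56 ≥ 52 — meets.
  The complainant carries Stage 1; the licensee now bears the burden.
Stage 2 (licensee, a substantially-more-likely showing, weight exceeds 75): (c) net 87−11=76 > 75 — meets.
  The licensee carries the last stage.
All stages carried — the licensee prevails.

licensee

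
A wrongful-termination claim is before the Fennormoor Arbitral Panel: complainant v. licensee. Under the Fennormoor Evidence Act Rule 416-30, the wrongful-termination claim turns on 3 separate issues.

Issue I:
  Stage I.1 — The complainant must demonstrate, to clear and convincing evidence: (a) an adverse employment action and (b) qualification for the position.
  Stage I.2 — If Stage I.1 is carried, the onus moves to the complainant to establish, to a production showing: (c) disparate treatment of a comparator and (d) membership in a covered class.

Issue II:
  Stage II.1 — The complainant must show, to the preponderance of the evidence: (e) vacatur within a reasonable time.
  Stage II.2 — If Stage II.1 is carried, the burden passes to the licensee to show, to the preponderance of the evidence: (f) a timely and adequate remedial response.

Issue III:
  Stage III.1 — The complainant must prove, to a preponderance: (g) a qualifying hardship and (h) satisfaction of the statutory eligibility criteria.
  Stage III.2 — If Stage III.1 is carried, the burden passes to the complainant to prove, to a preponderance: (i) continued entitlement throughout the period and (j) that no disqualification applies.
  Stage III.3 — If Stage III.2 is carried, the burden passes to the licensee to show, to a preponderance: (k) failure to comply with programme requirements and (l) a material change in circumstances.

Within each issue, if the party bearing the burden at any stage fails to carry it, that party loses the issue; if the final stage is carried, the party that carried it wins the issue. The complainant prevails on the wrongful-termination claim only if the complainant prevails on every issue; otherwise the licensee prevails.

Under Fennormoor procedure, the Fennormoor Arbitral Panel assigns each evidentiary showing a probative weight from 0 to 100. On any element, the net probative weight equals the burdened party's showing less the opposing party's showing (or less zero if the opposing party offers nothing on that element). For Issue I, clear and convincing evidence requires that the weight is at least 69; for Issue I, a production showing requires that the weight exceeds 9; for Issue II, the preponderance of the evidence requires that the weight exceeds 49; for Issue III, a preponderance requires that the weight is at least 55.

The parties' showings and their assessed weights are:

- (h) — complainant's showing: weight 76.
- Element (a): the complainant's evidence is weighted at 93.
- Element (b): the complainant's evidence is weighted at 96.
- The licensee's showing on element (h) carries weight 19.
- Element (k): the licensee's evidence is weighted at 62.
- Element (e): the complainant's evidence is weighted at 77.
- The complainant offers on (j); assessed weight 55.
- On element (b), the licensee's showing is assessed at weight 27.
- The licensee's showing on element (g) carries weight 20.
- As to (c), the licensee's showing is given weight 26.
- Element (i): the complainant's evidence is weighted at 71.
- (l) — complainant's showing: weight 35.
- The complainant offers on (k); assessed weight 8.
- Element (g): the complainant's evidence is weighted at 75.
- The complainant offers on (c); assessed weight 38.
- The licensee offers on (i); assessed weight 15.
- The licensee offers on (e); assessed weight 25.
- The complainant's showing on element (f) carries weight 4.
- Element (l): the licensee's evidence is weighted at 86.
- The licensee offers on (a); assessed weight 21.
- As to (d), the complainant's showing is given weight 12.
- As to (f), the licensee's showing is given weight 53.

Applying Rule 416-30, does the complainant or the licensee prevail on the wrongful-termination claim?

complainant

— Issue I —
At Stage I.1 the complainant must meet clear and convincing evidence (weight is at least 69): on (a) the weight is 93 less the opposing 21 gives net 72, ≥ 69, so (a) meets the standard; on (b) the weight is 96 less the opposing 27 gives net 69, ≥ 69, so (b) meets the standard.
  Stage I.1 is satisfied; the complainant continues to bear the burden.
At Stage I.2 the complainant must meet a production showing (weight exceeds 9): on (c) the weight is 38 less the opposing 26 gives net 12, > 9, so (c) meets the standard; on (d) the weight is 12, which does exceed 9, so (d) meets the standard.
  Stage I.2 carried; the final stage is satisfied.
Every stage carried; the complainant prevails on this issue.
— Issue II —
At Stage II.1 the complainant must meet the preponderance of the evidence (weight exceeds 49): on (e) the weight is 77 less the opposing 25 gives net 52, > 49, so (e) meets the standard.
  Stage II.1 carried; the burden shifts to the licensee.
At Stage II.2 the licensee must meet the preponderance of the evidence (weight exceeds 49): on (f) the weight is 53 less the opposing 4 gives net 49, which does not exceed 49, so (f) does not meet the standard.
  Not every element is met, so the licensee fails to carry Stage II.2.
So the complainant prevails on this issue.
— Issue III —
At Stage III.1 the complainant must meet a preponderance (weight is at least 55): on (g) the weight is 75 less the opposing 20 gives net 55, which does reach 55, so (g) meets the standard; on (h) the weight is 76 less the opposing 19 gives net 57, which does reach 55, so (h) meets the standard.
  Stage III.1 carried; the burden remains with the complainant.
At Stage III.2 the complainant must meet a preponderance (weight is at least 55): on (i) the weight is 71 less the opposing 15 gives net 56, which does reach 55, so (i) meets the standard; on (j) the weight is 55, ≥ 55, so (j) meets the standard.
  All elements met. The burden passes to the licensee.
At Stage III.3 the licensee must meet a preponderance (weight is at least 55): on (k) the weight is 62 less the opposing 8 gives net 54, < 55, so (k) does not meet the standard; on (l) the weight is 86 less the opposing 35 gives net 51, < 55, so (l) does not meet the standard.
  Stage III.3 not carried; the licensee fails its burden.
The complainant prevails on this issue.
Per-issue: Issue I → complainant; Issue II → complainant; Issue III → complainant. The complainant must prevail on every issue; overall, the complainant prevails.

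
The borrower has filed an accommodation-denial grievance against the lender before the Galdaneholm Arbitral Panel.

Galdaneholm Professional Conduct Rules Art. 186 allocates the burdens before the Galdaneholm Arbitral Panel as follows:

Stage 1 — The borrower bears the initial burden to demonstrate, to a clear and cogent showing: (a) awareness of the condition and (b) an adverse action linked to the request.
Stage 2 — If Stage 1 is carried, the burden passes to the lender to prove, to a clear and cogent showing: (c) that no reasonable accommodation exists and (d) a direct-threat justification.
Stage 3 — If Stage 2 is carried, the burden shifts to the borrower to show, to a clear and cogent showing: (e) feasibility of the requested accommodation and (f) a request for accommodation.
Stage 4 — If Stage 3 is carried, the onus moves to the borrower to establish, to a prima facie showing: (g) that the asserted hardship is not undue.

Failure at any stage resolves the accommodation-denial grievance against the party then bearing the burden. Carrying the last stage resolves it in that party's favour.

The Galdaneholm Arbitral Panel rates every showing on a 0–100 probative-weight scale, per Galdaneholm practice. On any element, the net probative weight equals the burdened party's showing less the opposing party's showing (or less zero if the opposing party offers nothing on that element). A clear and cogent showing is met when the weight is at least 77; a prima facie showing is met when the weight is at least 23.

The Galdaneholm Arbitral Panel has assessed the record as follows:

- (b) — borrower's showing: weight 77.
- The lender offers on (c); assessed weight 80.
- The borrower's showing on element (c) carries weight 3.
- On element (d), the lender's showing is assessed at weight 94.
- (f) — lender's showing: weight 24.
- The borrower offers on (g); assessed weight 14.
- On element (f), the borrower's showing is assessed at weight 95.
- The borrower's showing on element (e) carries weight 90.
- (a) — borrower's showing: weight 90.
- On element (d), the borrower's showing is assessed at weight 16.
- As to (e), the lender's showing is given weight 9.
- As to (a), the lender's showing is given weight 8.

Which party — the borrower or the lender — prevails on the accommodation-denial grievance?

Stage 1 — burden on borrower; standard: a clear and cogent showing (weight is at least 77).
    (a): 90 − 8 = 82 ≥ 77 [met]
    (b): 77 ≥ 77 [met]
  The borrower carries Stage 1; the lender now bears the burden.
Stage 2 — burden on lender; standard: a clear and cogent showing (weight is at least 77).
    (c): 80 − 3 = 77 ≥ 77 [met]
    (d): 94 − 16 = 78 ≥ 77 [met]
  All elements met. The burden passes to the borrower.
Stage 3 — burden on borrower; standard: a clear and cogent showing (weight is at least 77).
    (e): 90 − 9 = 81 ≥ 77 [met]
    (f): 95 − 24 = 71 < 77 [not met]
  The borrower does not carry Stage 3.
The lender prevails.

lender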